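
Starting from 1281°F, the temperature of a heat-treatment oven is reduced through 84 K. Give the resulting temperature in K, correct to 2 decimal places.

Initial temperature in Celsius: (1281 - 32) × 5/9 = 693.8889°C.
The 84 K change is an interval; Kelvin and Celsius degrees are the same size, so ΔC = -84°C.
Final Celsius temperature: 693.8889 - 84.0000 = 609.8889°C.
In kelvin: 609.8889 + 273.15 = 883.04 K.

883.04 K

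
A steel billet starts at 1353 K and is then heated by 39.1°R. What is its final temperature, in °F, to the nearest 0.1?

Initial temperature in Celsius: 1353 - 273.15 = 1079.8500°C.
The 39.1°R change is an interval, so only the factor 5/9 applies: +39.1 × 5/9 = +21.7222°C.
Final Celsius temperature: 1079.8500 + 21.7222 = 1101.5722°C.
In Fahrenheit: 1101.5722 × 1.8 + 32 = 2014.8°F.

2014.8°F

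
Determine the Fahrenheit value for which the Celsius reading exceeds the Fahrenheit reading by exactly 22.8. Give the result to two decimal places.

Let F be the Fahrenheit reading. The Celsius reading is C = 5/9·F - 17.7778.
Require C - F = 22.8: (-4/9)·F - 17.7778 = 22.8.
F = (22.8 + 17.7778) / (-4/9) = -91.30.

-91.30°F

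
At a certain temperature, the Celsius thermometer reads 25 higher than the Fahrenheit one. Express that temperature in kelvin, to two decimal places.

201.90 K

Let x be the Fahrenheit reading; then the Celsius reading is 5/9·x - 17.7778.
(5/9·x - 17.7778) - x = 25  ⇒  (-4/9)·x = 42.7778  ⇒  x = -96.2500°F.
In Celsius: (-96.25 - 32) × 5/9 = -71.2500°C.
In kelvin: -71.2500 + 273.15 = 201.90 K.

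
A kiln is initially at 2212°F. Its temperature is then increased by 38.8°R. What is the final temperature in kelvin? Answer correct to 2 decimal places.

1505.82 K

Initial temperature in Celsius: (2212 - 32) × 5/9 = 1211.1111°C.
The 38.8°R change is an interval, so only the factor 5/9 applies: +38.8 × 5/9 = +21.5556°C.
Final Celsius temperature: 1211.1111 + 21.5556 = 1232.6667°C.
In kelvin: 1232.6667 + 273.15 = 1505.82 K.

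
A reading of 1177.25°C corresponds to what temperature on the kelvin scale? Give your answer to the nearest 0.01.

1450.40 K

In kelvin: 1177.2500 + 273.15 = 1450.40 K.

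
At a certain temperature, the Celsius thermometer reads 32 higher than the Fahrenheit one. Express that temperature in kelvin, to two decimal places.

Let x be the Fahrenheit reading; then the Celsius reading is 5/9·x - 17.7778.
(5/9·x - 17.7778) - x = 32  ⇒  (-4/9)·x = 49.7778  ⇒  x = -112.0000°F.
In Celsius: (-112 - 32) × 5/9 = -80.0000°C.
In kelvin: -80.0000 + 273.15 = 193.15 K.

193.15 K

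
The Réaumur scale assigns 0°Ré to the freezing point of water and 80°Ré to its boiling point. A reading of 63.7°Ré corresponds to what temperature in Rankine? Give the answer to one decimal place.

635.0°R

Linear interpolation between the fixed points: C = (63.7 - 0) × 100 / (80 - 0) = 79.6250°C.
Then 79.6250 × 1.8 + 491.67 = 635.0°R.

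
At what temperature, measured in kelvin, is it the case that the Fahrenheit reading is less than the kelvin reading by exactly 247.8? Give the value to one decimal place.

Let K be the kelvin reading. The Fahrenheit reading is F = 1.8·K - 459.67.
Require F - K = -247.8: (0.8)·K - 459.67 = -247.8.
K = (-247.8 + 459.67) / (0.8) = 264.8.

264.8 K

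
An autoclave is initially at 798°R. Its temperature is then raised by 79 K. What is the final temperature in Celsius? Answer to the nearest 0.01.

Initial temperature in Celsius: (798 - 491.67) × 5/9 = 170.1833°C.
The 79 K change is an interval; Kelvin and Celsius degrees are the same size, so ΔC = +79°C.
Final Celsius temperature: 170.1833 + 79.0000 = 249.1833°C.

249.18°C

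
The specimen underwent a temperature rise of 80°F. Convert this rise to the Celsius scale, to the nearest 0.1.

44.4°C

An interval of 1°F corresponds to 5/9°C.
80 × 5/9 = 44.4.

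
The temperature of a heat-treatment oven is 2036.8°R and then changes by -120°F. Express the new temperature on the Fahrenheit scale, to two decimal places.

Initial temperature in Celsius: (2036.8 - 491.67) × 5/9 = 858.4056°C.
The 120°F change is an interval, so only the factor 5/9 applies: -120 × 5/9 = -66.6667°C.
Final Celsius temperature: 858.4056 - 66.6667 = 791.7389°C.
In Fahrenheit: 791.7389 × 1.8 + 32 = 1457.13°F.

1457.13°F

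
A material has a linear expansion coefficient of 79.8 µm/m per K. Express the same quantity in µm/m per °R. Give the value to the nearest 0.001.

The quantity depends on a temperature interval, so only the ratio of degree sizes applies; the offset between the scales is irrelevant.
A change of 1°R is a change of 5/9 K, so per °R the value is 79.8 × 5/9 = 44.333.

44.333 µm/m per °R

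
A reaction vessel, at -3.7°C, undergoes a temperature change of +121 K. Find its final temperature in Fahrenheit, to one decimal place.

The 121 K change is an interval; Kelvin and Celsius degrees are the same size, so ΔC = +121°C.
Final Celsius temperature: -3.7000 + 121.0000 = 117.3000°C.
In Fahrenheit: 117.3000 × 1.8 + 32 = 243.1°F.

243.1°F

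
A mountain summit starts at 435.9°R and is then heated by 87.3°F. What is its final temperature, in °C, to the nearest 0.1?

17.5°C

Initial temperature in Celsius: (435.9 - 491.67) × 5/9 = -30.9833°C.
The 87.3°F change is an interval, so only the factor 5/9 applies: +87.3 × 5/9 = +48.5000°C.
Final Celsius temperature: -30.9833 + 48.5000 = 17.5167°C.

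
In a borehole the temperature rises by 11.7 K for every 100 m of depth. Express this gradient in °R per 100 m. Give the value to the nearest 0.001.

21.060 °R/100 m

Since only a temperature interval is involved, the additive offset between the scales drops out.
A change of 1 K is a change of 1.8°R, so 11.7 × 1.8 = 21.060.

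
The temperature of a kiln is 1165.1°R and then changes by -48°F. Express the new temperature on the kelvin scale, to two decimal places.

620.61 K

Initial temperature in Celsius: (1165.1 - 491.67) × 5/9 = 374.1278°C.
The 48°F change is an interval, so only the factor 5/9 applies: -48 × 5/9 = -26.6667°C.
Final Celsius temperature: 374.1278 - 26.6667 = 347.4611°C.
In kelvin: 347.4611 + 273.15 = 620.61 K.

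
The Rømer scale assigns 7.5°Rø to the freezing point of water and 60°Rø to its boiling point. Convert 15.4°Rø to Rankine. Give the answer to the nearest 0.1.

Linear interpolation between the fixed points: C = (15.4 - 7.5) × 100 / (60 - 7.5) = 15.0476°C.
Then 15.0476 × 1.8 + 491.67 = 518.8°R.

518.8°R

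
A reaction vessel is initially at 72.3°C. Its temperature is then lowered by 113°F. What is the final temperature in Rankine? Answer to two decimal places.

508.81°R

The 113°F change is an interval, so only the factor 5/9 applies: -113 × 5/9 = -62.7778°C.
Final Celsius temperature: 72.3000 - 62.7778 = 9.5222°C.
In Rankine: 9.5222 × 1.8 + 491.67 = 508.81°R.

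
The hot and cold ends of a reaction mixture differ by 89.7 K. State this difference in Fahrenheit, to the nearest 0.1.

161.5°F

Only the scale ratio 1.8 matters for a change in temperature.
89.7 × 1.8 = 161.5.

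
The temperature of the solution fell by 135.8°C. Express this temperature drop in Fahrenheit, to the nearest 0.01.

Only the scale ratio 1.8 matters for a change in temperature.
135.8 × 1.8 = 244.44.

244.44°F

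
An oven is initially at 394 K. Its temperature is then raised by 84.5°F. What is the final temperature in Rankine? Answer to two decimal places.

Initial temperature in Celsius: 394 - 273.15 = 120.8500°C.
The 84.5°F change is an interval, so only the factor 5/9 applies: +84.5 × 5/9 = +46.9444°C.
Final Celsius temperature: 120.8500 + 46.9444 = 167.7944°C.
In Rankine: 167.7944 × 1.8 + 491.67 = 793.70°R.

793.70°R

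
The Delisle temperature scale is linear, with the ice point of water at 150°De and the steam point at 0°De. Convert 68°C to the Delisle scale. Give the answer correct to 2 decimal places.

48.00°De

Linearly onto the Delisle scale: 150 + (68.0000 / 100) × (0 - 150) = 48.00°De.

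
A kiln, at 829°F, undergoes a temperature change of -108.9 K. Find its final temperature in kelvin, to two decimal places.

Initial temperature in Celsius: (829 - 32) × 5/9 = 442.7778°C.
The 108.9 K change is an interval; Kelvin and Celsius degrees are the same size, so ΔC = -108.9°C.
Final Celsius temperature: 442.7778 - 108.9000 = 333.8778°C.
In kelvin: 333.8778 + 273.15 = 607.03 K.

607.03 K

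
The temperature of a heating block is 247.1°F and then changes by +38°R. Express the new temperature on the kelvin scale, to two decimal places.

Initial temperature in Celsius: (247.1 - 32) × 5/9 = 119.5000°C.
The 38°R change is an interval, so only the factor 5/9 applies: +38 × 5/9 = +21.1111°C.
Final Celsius temperature: 119.5000 + 21.1111 = 140.6111°C.
In kelvin: 140.6111 + 273.15 = 413.76 K.

413.76 K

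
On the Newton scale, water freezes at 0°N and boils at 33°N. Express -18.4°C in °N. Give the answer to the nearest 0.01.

-6.07°N

Linearly onto the Newton scale: 0 + (-18.4000 / 100) × (33 - 0) = -6.07°N.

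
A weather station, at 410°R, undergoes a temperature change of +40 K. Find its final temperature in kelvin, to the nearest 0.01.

Initial temperature in Celsius: (410 - 491.67) × 5/9 = -45.3722°C.
The 40 K change is an interval; Kelvin and Celsius degrees are the same size, so ΔC = +40°C.
Final Celsius temperature: -45.3722 + 40.0000 = -5.3722°C.
In kelvin: -5.3722 + 273.15 = 267.78 K.

267.78 K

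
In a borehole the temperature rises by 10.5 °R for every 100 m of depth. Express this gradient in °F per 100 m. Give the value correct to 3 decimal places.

10.500 °F/100 m

Since only a temperature interval is involved, the additive offset between the scales drops out.
A change of 1°R is a change of 1°F, so 10.5 × 1 = 10.500.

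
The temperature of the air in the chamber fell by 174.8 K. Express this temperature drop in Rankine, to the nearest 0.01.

314.64°R

For a temperature interval the offset drops out; only the factor 1.8 applies.
174.8 × 1.8 = 314.64.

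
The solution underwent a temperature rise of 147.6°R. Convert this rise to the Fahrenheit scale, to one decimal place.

147.6°F

Rankine and Fahrenheit degrees are the same size, so the interval is unchanged: 147.6.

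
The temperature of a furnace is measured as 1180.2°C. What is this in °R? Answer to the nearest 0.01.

2616.03°R

In Rankine: 1180.2000 × 1.8 + 491.67 = 2616.03°R.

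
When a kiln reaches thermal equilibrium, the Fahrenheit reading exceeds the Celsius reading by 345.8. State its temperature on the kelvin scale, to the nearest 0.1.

Let x be the Celsius reading; then the Fahrenheit reading is 1.8·x + 32.
(1.8·x + 32) - x = 345.8  ⇒  (0.8)·x = 313.8  ⇒  x = 392.2500°C.
In kelvin: 392.2500 + 273.15 = 665.4 K.

665.4 K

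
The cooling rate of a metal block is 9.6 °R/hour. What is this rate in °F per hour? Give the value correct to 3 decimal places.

9.600 °F/hour

The quantity depends on a temperature interval, so only the ratio of degree sizes applies; the offset between the scales is irrelevant.
A change of 1°R is a change of 1°F, so 9.6 × 1 = 9.600.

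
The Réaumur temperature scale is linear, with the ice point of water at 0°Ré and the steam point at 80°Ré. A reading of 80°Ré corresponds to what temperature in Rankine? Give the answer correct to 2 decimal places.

671.67°R

Linear interpolation between the fixed points: C = (80 - 0) × 100 / (80 - 0) = 100.0000°C.
Then 100.0000 × 1.8 + 491.67 = 671.67°R.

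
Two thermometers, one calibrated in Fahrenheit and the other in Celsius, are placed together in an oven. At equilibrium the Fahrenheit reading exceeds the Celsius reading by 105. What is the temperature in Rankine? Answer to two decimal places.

655.92°R

Let x be the Fahrenheit reading; then the Celsius reading is 5/9·x - 17.7778.
(5/9·x - 17.7778) - x = -105  ⇒  (-4/9)·x = -87.2222  ⇒  x = 196.2500°F.
In Celsius: (196.25 - 32) × 5/9 = 91.2500°C.
In Rankine: 91.2500 × 1.8 + 491.67 = 655.92°R.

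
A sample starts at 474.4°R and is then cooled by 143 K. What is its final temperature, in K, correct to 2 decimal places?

Initial temperature in Celsius: (474.4 - 491.67) × 5/9 = -9.5944°C.
The 143 K change is an interval; Kelvin and Celsius degrees are the same size, so ΔC = -143°C.
Final Celsius temperature: -9.5944 - 143.0000 = -152.5944°C.
In kelvin: -152.5944 + 273.15 = 120.56 K.

120.56 K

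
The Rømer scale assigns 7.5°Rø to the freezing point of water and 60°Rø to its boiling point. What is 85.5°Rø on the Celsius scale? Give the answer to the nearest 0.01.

148.57°C

Linear interpolation between the fixed points: C = (85.5 - 7.5) × 100 / (60 - 7.5) = 148.5714°C.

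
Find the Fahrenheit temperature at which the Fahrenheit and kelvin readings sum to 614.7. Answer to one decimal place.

Let F be the Fahrenheit reading. The kelvin reading is K = 5/9·F + 255.372.
Require F + K = 614.7: (14/9)·F + 255.372 = 614.7.
F = (614.7 - 255.372) / (14/9) = 231.0.

231.0°F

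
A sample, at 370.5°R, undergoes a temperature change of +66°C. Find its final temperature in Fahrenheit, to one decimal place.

Initial temperature in Celsius: (370.5 - 491.67) × 5/9 = -67.3167°C.
Final Celsius temperature: -67.3167 + 66.0000 = -1.3167°C.
In Fahrenheit: -1.3167 × 1.8 + 32 = 29.6°F.

29.6°F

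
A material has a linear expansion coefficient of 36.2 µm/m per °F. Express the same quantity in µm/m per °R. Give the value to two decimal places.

Since only a temperature interval is involved, the additive offset between the scales drops out.
A change of 1°R is a change of 1°F, so per °R the value is 36.2 × 1 = 36.20.

36.20 µm/m per °R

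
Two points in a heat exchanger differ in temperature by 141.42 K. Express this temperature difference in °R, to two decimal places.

254.56°R

Only the scale ratio 1.8 matters for a change in temperature.
141.42 × 1.8 = 254.56.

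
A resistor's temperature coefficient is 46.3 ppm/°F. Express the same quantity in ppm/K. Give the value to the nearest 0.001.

The quantity depends on a temperature interval, so only the ratio of degree sizes applies; the offset between the scales is irrelevant.
A change of 1 K is a change of 1.8°F, so per K the value is 46.3 × 1.8 = 83.340.

83.340 ppm/K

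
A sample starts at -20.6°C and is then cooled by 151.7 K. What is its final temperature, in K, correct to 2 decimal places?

100.85 K

The 151.7 K change is an interval; Kelvin and Celsius degrees are the same size, so ΔC = -151.7°C.
Final Celsius temperature: -20.6000 - 151.7000 = -172.3000°C.
In kelvin: -172.3000 + 273.15 = 100.85 K.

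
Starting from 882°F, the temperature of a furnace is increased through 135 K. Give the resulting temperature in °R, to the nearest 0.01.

1584.67°R

Initial temperature in Celsius: (882 - 32) × 5/9 = 472.2222°C.
The 135 K change is an interval; Kelvin and Celsius degrees are the same size, so ΔC = +135°C.
Final Celsius temperature: 472.2222 + 135.0000 = 607.2222°C.
In Rankine: 607.2222 × 1.8 + 491.67 = 1584.67°R.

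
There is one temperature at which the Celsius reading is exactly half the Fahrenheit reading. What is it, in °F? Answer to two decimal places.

Let F be the Fahrenheit reading. The Celsius reading is C = 5/9·F - 17.7778.
Require C = 0.5·F: 5/9·F - 17.7778 = 0.5·F.
(1/18)·F = 17.7778  ⇒  F = 320.00.

320.00°F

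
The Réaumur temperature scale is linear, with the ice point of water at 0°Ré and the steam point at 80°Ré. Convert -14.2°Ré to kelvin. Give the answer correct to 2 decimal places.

Linear interpolation between the fixed points: C = (-14.2 - 0) × 100 / (80 - 0) = -17.7500°C.
Then -17.7500 + 273.15 = 255.40 K.

255.40 K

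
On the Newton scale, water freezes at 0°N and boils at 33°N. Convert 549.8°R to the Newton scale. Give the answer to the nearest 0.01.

First in Celsius: (549.8 - 491.67) × 5/9 = 32.2944°C.
Linearly onto the Newton scale: 0 + (32.2944 / 100) × (33 - 0) = 10.66°N.

10.66°N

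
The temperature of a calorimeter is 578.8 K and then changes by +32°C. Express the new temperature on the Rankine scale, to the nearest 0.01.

1099.44°R

Initial temperature in Celsius: 578.8 - 273.15 = 305.6500°C.
Final Celsius temperature: 305.6500 + 32.0000 = 337.6500°C.
In Rankine: 337.6500 × 1.8 + 491.67 = 1099.44°R.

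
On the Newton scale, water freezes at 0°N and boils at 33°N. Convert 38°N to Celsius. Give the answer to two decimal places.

Linear interpolation between the fixed points: C = (38 - 0) × 100 / (33 - 0) = 115.1515°C.

115.15°C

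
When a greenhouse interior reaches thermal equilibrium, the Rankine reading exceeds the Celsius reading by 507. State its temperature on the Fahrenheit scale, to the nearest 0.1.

Let x be the Celsius reading; then the Rankine reading is 1.8·x + 491.67.
(1.8·x + 491.67) - x = 507  ⇒  (0.8)·x = 15.33  ⇒  x = 19.1625°C.
In Fahrenheit: 19.1625 × 1.8 + 32 = 66.5°F.

66.5°F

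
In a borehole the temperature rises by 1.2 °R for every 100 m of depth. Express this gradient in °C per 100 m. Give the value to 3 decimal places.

0.667 °C/100 m

The quantity depends on a temperature interval, so only the ratio of degree sizes applies; the offset between the scales is irrelevant.
A change of 1°R is a change of 5/9°C, so 1.2 × 5/9 = 0.667.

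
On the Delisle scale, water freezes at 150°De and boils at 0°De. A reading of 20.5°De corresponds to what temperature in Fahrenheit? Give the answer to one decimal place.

Linear interpolation between the fixed points: C = (20.5 - 150) × 100 / (0 - 150) = 86.3333°C.
Then 86.3333 × 1.8 + 32 = 187.4°F.

187.4°F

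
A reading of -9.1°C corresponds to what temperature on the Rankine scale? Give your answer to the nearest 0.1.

475.3°R

In Rankine: -9.1000 × 1.8 + 491.67 = 475.3°R.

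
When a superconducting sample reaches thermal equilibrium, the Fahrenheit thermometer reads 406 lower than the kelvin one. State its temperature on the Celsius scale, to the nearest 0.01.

-206.06°C

Let x be the kelvin reading; then the Fahrenheit reading is 1.8·x - 459.67.
(1.8·x - 459.67) - x = -406  ⇒  (0.8)·x = 53.67  ⇒  x = 67.0875 K.
In Celsius: 67.0875 - 273.15 = -206.06°C.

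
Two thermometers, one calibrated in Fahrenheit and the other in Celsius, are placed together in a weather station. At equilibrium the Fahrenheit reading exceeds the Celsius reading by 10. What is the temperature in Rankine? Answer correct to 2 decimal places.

Let x be the Fahrenheit reading; then the Celsius reading is 5/9·x - 17.7778.
(5/9·x - 17.7778) - x = -10  ⇒  (-4/9)·x = 70/9  ⇒  x = -17.5000°F.
In Celsius: (-17.5 - 32) × 5/9 = -27.5000°C.
In Rankine: -27.5000 × 1.8 + 491.67 = 442.17°R.

442.17°R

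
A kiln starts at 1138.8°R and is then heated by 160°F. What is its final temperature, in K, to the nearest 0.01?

Initial temperature in Celsius: (1138.8 - 491.67) × 5/9 = 359.5167°C.
The 160°F change is an interval, so only the factor 5/9 applies: +160 × 5/9 = +88.8889°C.
Final Celsius temperature: 359.5167 + 88.8889 = 448.4056°C.
In kelvin: 448.4056 + 273.15 = 721.56 K.

721.56 K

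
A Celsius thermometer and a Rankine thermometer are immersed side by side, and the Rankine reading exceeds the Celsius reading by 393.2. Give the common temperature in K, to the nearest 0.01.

150.06 K

Let x be the Celsius reading; then the Rankine reading is 1.8·x + 491.67.
(1.8·x + 491.67) - x = 393.2  ⇒  (0.8)·x = -98.47  ⇒  x = -123.0875°C.
In kelvin: -123.0875 + 273.15 = 150.06 K.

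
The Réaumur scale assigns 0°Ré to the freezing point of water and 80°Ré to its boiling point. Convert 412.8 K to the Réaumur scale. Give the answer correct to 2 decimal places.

111.72°Ré

First in Celsius: 412.8 - 273.15 = 139.6500°C.
Linearly onto the Réaumur scale: 0 + (139.6500 / 100) × (80 - 0) = 111.72°Ré.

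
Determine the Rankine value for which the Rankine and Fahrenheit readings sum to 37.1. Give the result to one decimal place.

248.4°R

Let R be the Rankine reading. The Fahrenheit reading is F = 1·R - 459.67.
Require R + F = 37.1: (2)·R - 459.67 = 37.1.
R = (37.1 + 459.67) / (2) = 248.4.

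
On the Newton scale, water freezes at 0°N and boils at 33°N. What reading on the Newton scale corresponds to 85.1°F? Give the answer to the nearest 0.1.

First in Celsius: (85.1 - 32) × 5/9 = 29.5000°C.
Linearly onto the Newton scale: 0 + (29.5000 / 100) × (33 - 0) = 9.7°N.

9.7°N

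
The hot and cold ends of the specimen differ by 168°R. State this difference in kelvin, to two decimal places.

An interval of 1°R corresponds to 5/9 K.
168 × 5/9 = 93.33.

93.33 K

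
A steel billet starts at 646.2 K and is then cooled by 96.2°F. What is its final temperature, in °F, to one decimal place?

607.3°F

Initial temperature in Celsius: 646.2 - 273.15 = 373.0500°C.
The 96.2°F change is an interval, so only the factor 5/9 applies: -96.2 × 5/9 = -53.4444°C.
Final Celsius temperature: 373.0500 - 53.4444 = 319.6056°C.
In Fahrenheit: 319.6056 × 1.8 + 32 = 607.3°F.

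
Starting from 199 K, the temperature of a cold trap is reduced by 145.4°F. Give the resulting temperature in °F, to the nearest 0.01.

-246.87°F

Initial temperature in Celsius: 199 - 273.15 = -74.1500°C.
The 145.4°F change is an interval, so only the factor 5/9 applies: -145.4 × 5/9 = -80.7778°C.
Final Celsius temperature: -74.1500 - 80.7778 = -154.9278°C.
In Fahrenheit: -154.9278 × 1.8 + 32 = -246.87°F.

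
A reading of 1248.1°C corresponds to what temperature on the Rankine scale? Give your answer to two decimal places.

2738.25°R

In Rankine: 1248.1000 × 1.8 + 491.67 = 2738.25°R.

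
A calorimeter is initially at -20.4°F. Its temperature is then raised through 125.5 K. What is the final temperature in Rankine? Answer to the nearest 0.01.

Initial temperature in Celsius: (-20.4 - 32) × 5/9 = -29.1111°C.
The 125.5 K change is an interval; Kelvin and Celsius degrees are the same size, so ΔC = +125.5°C.
Final Celsius temperature: -29.1111 + 125.5000 = 96.3889°C.
In Rankine: 96.3889 × 1.8 + 491.67 = 665.17°R.

665.17°R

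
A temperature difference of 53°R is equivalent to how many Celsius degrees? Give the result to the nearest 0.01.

Only the scale ratio 5/9 matters for a change in temperature.
53 × 5/9 = 29.44.

29.44°C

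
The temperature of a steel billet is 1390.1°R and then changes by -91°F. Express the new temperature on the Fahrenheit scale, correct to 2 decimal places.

Initial temperature in Celsius: (1390.1 - 491.67) × 5/9 = 499.1278°C.
The 91°F change is an interval, so only the factor 5/9 applies: -91 × 5/9 = -50.5556°C.
Final Celsius temperature: 499.1278 - 50.5556 = 448.5722°C.
In Fahrenheit: 448.5722 × 1.8 + 32 = 839.43°F.

839.43°F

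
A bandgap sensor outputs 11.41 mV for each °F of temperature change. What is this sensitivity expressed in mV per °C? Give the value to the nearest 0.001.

20.538 mV per °C

The quantity depends on a temperature interval, so only the ratio of degree sizes applies; the offset between the scales is irrelevant.
A change of 1°C is a change of 1.8°F, so per °C the value is 11.41 × 1.8 = 20.538.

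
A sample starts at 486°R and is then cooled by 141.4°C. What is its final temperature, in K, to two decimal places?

Initial temperature in Celsius: (486 - 491.67) × 5/9 = -3.1500°C.
Final Celsius temperature: -3.1500 - 141.4000 = -144.5500°C.
In kelvin: -144.5500 + 273.15 = 128.60 K.

128.60 K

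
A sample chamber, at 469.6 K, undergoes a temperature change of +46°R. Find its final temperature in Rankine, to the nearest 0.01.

Initial temperature in Celsius: 469.6 - 273.15 = 196.4500°C.
The 46°R change is an interval, so only the factor 5/9 applies: +46 × 5/9 = +25.5556°C.
Final Celsius temperature: 196.4500 + 25.5556 = 222.0056°C.
In Rankine: 222.0056 × 1.8 + 491.67 = 891.28°R.

891.28°R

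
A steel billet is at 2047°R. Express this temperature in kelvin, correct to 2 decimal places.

1137.22 K

In Celsius: (2047 - 491.67) × 5/9 = 864.0722°C.
In kelvin: 864.0722 + 273.15 = 1137.22 K.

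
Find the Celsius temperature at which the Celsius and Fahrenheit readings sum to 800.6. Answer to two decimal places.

Let C be the Celsius reading. The Fahrenheit reading is F = 1.8·C + 32.
Require C + F = 800.6: (2.8)·C + 32 = 800.6.
C = (800.6 - 32) / (2.8) = 274.50.

274.50°C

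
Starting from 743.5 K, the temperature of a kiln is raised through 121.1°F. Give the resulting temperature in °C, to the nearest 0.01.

537.63°C

Initial temperature in Celsius: 743.5 - 273.15 = 470.3500°C.
The 121.1°F change is an interval, so only the factor 5/9 applies: +121.1 × 5/9 = +67.2778°C.
Final Celsius temperature: 470.3500 + 67.2778 = 537.6278°C.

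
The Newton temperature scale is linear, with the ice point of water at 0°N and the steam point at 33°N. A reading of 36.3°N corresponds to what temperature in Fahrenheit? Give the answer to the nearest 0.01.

Linear interpolation between the fixed points: C = (36.3 - 0) × 100 / (33 - 0) = 110.0000°C.
Then 110.0000 × 1.8 + 32 = 230.00°F.

230.00°F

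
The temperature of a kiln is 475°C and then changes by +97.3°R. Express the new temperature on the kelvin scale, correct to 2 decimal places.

The 97.3°R change is an interval, so only the factor 5/9 applies: +97.3 × 5/9 = +54.0556°C.
Final Celsius temperature: 475.0000 + 54.0556 = 529.0556°C.
In kelvin: 529.0556 + 273.15 = 802.21 K.

802.21 K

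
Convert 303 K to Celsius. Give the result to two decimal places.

29.85°C

In Celsius: 303 - 273.15 = 29.8500°C.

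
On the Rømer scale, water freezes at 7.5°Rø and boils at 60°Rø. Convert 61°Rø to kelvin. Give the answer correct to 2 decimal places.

375.05 K

Linear interpolation between the fixed points: C = (61 - 7.5) × 100 / (60 - 7.5) = 101.9048°C.
Then 101.9048 + 273.15 = 375.05 K.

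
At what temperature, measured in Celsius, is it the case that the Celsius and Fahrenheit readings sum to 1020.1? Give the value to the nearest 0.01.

Let C be the Celsius reading. The Fahrenheit reading is F = 1.8·C + 32.
Require C + F = 1020.1: (2.8)·C + 32 = 1020.1.
C = (1020.1 - 32) / (2.8) = 352.89.

352.89°C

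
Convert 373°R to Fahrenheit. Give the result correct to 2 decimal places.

-86.67°F

In Celsius: (373 - 491.67) × 5/9 = -65.9278°C.
In Fahrenheit: -65.9278 × 1.8 + 32 = -86.67°F.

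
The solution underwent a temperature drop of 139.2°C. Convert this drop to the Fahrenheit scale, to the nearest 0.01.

Only the scale ratio 1.8 matters for a change in temperature.
139.2 × 1.8 = 250.56.

250.56°F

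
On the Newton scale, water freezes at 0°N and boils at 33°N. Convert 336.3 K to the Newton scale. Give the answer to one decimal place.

20.8°N

First in Celsius: 336.3 - 273.15 = 63.1500°C.
Linearly onto the Newton scale: 0 + (63.1500 / 100) × (33 - 0) = 20.8°N.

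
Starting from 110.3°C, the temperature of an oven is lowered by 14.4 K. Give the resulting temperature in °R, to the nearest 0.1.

The 14.4 K change is an interval; Kelvin and Celsius degrees are the same size, so ΔC = -14.4°C.
Final Celsius temperature: 110.3000 - 14.4000 = 95.9000°C.
In Rankine: 95.9000 × 1.8 + 491.67 = 664.3°R.

664.3°R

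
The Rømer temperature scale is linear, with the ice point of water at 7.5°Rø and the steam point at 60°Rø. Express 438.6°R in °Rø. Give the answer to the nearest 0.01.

-7.98°Rø

First in Celsius: (438.6 - 491.67) × 5/9 = -29.4833°C.
Linearly onto the Rømer scale: 7.5 + (-29.4833 / 100) × (60 - 7.5) = -7.98°Rø.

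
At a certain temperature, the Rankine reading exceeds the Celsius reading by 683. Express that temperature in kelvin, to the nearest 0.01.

512.31 K

Let x be the Celsius reading; then the Rankine reading is 1.8·x + 491.67.
(1.8·x + 491.67) - x = 683  ⇒  (0.8)·x = 191.33  ⇒  x = 239.1625°C.
In kelvin: 239.1625 + 273.15 = 512.31 K.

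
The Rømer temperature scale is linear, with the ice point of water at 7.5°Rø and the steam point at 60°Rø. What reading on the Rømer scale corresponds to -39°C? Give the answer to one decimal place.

Linearly onto the Rømer scale: 7.5 + (-39.0000 / 100) × (60 - 7.5) = -13.0°Rø.

-13.0°Rø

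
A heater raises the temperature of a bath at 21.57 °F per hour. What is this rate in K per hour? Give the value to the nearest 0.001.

The quantity depends on a temperature interval, so only the ratio of degree sizes applies; the offset between the scales is irrelevant.
A change of 1°F is a change of 5/9 K, so 21.57 × 5/9 = 11.983.

11.983 K/hour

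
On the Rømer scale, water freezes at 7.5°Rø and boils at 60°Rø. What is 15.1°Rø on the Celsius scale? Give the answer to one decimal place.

14.5°C

Linear interpolation between the fixed points: C = (15.1 - 7.5) × 100 / (60 - 7.5) = 14.4762°C.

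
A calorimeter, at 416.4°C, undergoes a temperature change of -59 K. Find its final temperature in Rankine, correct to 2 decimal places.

1134.99°R

The 59 K change is an interval; Kelvin and Celsius degrees are the same size, so ΔC = -59°C.
Final Celsius temperature: 416.4000 - 59.0000 = 357.4000°C.
In Rankine: 357.4000 × 1.8 + 491.67 = 1134.99°R.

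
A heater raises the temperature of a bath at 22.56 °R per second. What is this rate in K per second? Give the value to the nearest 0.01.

The quantity depends on a temperature interval, so only the ratio of degree sizes applies; the offset between the scales is irrelevant.
A change of 1°R is a change of 5/9 K, so 22.56 × 5/9 = 12.53.

12.53 K/second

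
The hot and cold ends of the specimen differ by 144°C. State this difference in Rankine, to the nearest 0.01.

259.20°R

Only the scale ratio 1.8 matters for a change in temperature.
144 × 1.8 = 259.20.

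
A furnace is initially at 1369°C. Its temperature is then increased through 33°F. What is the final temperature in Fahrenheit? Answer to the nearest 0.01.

The 33°F change is an interval, so only the factor 5/9 applies: +33 × 5/9 = +18.3333°C.
Final Celsius temperature: 1369.0000 + 18.3333 = 1387.3333°C.
In Fahrenheit: 1387.3333 × 1.8 + 32 = 2529.20°F.

2529.20°F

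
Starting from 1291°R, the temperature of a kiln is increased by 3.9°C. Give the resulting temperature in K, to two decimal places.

721.12 K

Initial temperature in Celsius: (1291 - 491.67) × 5/9 = 444.0722°C.
Final Celsius temperature: 444.0722 + 3.9000 = 447.9722°C.
In kelvin: 447.9722 + 273.15 = 721.12 K.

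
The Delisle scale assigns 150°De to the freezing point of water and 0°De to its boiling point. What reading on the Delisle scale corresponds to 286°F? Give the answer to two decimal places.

First in Celsius: (286 - 32) × 5/9 = 141.1111°C.
Linearly onto the Delisle scale: 150 + (141.1111 / 100) × (0 - 150) = -61.67°De.

-61.67°De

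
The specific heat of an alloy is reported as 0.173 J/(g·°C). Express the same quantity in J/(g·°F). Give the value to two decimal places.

Since only a temperature interval is involved, the additive offset between the scales drops out.
A change of 1°F is a change of 5/9°C, so per °F the value is 0.173 × 5/9 = 0.10.

0.10 J/(g·°F)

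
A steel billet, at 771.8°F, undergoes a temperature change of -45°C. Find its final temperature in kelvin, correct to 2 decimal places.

Initial temperature in Celsius: (771.8 - 32) × 5/9 = 411.0000°C.
Final Celsius temperature: 411.0000 - 45.0000 = 366.0000°C.
In kelvin: 366.0000 + 273.15 = 639.15 K.

639.15 K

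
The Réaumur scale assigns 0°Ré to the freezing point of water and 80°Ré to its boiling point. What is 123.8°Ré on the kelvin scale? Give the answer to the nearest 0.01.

427.90 K

Linear interpolation between the fixed points: C = (123.8 - 0) × 100 / (80 - 0) = 154.7500°C.
Then 154.7500 + 273.15 = 427.90 K.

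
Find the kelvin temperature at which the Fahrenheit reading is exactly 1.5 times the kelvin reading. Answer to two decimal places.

Let K be the kelvin reading. The Fahrenheit reading is F = 1.8·K - 459.67.
Require F = 1.5·K: 1.8·K - 459.67 = 1.5·K.
(0.3)·K = 459.67  ⇒  K = 1532.23.

1532.23 K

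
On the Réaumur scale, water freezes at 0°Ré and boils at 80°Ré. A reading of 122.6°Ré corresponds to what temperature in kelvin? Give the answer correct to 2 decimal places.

Linear interpolation between the fixed points: C = (122.6 - 0) × 100 / (80 - 0) = 153.2500°C.
Then 153.2500 + 273.15 = 426.40 K.

426.40 K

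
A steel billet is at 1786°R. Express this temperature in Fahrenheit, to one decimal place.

In Celsius: (1786 - 491.67) × 5/9 = 719.0722°C.
In Fahrenheit: 719.0722 × 1.8 + 32 = 1326.3°F.

1326.3°F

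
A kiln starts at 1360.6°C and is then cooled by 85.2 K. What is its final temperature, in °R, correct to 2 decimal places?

2787.39°R

The 85.2 K change is an interval; Kelvin and Celsius degrees are the same size, so ΔC = -85.2°C.
Final Celsius temperature: 1360.6000 - 85.2000 = 1275.4000°C.
In Rankine: 1275.4000 × 1.8 + 491.67 = 2787.39°R.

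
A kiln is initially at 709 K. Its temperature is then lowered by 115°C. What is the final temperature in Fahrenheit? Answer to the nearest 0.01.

Initial temperature in Celsius: 709 - 273.15 = 435.8500°C.
Final Celsius temperature: 435.8500 - 115.0000 = 320.8500°C.
In Fahrenheit: 320.8500 × 1.8 + 32 = 609.53°F.

609.53°F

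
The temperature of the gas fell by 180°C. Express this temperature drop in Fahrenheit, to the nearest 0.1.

324.0°F

An interval of 1°C corresponds to 1.8°F.
180 × 1.8 = 324.0.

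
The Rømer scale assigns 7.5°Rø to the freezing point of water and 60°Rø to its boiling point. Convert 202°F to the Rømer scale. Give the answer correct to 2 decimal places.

First in Celsius: (202 - 32) × 5/9 = 94.4444°C.
Linearly onto the Rømer scale: 7.5 + (94.4444 / 100) × (60 - 7.5) = 57.08°Rø.

57.08°Rø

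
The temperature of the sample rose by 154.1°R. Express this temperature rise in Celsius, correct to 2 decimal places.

85.61°C

An interval of 1°R corresponds to 5/9°C.
154.1 × 5/9 = 85.61.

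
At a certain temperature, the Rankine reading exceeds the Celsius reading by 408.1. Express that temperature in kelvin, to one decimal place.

168.7 K

Let x be the Celsius reading; then the Rankine reading is 1.8·x + 491.67.
(1.8·x + 491.67) - x = 408.1  ⇒  (0.8)·x = -83.57  ⇒  x = -104.4625°C.
In kelvin: -104.4625 + 273.15 = 168.7 K.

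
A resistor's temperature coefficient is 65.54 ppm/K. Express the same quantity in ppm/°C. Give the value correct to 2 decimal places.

65.54 ppm/°C

The quantity depends on a temperature interval, so only the ratio of degree sizes applies; the offset between the scales is irrelevant.
A change of 1°C is a change of 1 K, so per °C the value is 65.54 × 1 = 65.54.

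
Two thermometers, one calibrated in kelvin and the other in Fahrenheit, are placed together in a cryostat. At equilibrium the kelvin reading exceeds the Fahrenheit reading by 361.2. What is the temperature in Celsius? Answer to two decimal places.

Let x be the kelvin reading; then the Fahrenheit reading is 1.8·x - 459.67.
(1.8·x - 459.67) - x = -361.2  ⇒  (0.8)·x = 98.47  ⇒  x = 123.0875 K.
In Celsius: 123.0875 - 273.15 = -150.06°C.

-150.06°C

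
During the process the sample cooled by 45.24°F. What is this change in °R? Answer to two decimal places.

Fahrenheit and Rankine degrees are the same size, so the interval is unchanged: 45.24.

45.24°R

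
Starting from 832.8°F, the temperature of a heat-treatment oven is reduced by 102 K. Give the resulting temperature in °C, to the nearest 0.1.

342.9°C

Initial temperature in Celsius: (832.8 - 32) × 5/9 = 444.8889°C.
The 102 K change is an interval; Kelvin and Celsius degrees are the same size, so ΔC = -102°C.
Final Celsius temperature: 444.8889 - 102.0000 = 342.8889°C.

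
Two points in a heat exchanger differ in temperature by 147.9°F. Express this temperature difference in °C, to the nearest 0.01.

Only the scale ratio 5/9 matters for a change in temperature.
147.9 × 5/9 = 82.17.

82.17°C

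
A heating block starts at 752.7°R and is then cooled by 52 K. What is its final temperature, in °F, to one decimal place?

199.4°F

Initial temperature in Celsius: (752.7 - 491.67) × 5/9 = 145.0167°C.
The 52 K change is an interval; Kelvin and Celsius degrees are the same size, so ΔC = -52°C.
Final Celsius temperature: 145.0167 - 52.0000 = 93.0167°C.
In Fahrenheit: 93.0167 × 1.8 + 32 = 199.4°F.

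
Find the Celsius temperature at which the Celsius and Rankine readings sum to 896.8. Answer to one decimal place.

144.7°C

Let C be the Celsius reading. The Rankine reading is R = 1.8·C + 491.67.
Require C + R = 896.8: (2.8)·C + 491.67 = 896.8.
C = (896.8 - 491.67) / (2.8) = 144.7.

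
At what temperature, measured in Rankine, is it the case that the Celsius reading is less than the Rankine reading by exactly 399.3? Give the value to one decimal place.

Let R be the Rankine reading. The Celsius reading is C = 5/9·R - 273.15.
Require C - R = -399.3: (-4/9)·R - 273.15 = -399.3.
R = (-399.3 + 273.15) / (-4/9) = 283.8.

283.8°R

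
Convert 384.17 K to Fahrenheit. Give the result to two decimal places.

231.84°F

In Celsius: 384.17 - 273.15 = 111.0200°C.
In Fahrenheit: 111.0200 × 1.8 + 32 = 231.84°F.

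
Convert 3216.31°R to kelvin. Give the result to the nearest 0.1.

1786.8 K

In Celsius: (3216.31 - 491.67) × 5/9 = 1513.6889°C.
In kelvin: 1513.6889 + 273.15 = 1786.8 K.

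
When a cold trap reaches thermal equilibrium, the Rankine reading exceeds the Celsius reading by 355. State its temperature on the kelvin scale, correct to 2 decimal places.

Let x be the Rankine reading; then the Celsius reading is 5/9·x - 273.15.
(5/9·x - 273.15) - x = -355  ⇒  (-4/9)·x = -81.85  ⇒  x = 184.1625°R.
In Celsius: (184.1625 - 491.67) × 5/9 = -170.8375°C.
In kelvin: -170.8375 + 273.15 = 102.31 K.

102.31 K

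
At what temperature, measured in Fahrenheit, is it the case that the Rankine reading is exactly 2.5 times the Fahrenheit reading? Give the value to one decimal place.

Let F be the Fahrenheit reading. The Rankine reading is R = 1·F + 459.67.
Require R = 2.5·F: 1·F + 459.67 = 2.5·F.
(-1.5)·F = -459.67  ⇒  F = 306.4.

306.4°F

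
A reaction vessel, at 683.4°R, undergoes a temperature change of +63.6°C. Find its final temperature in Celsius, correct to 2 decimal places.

170.12°C

Initial temperature in Celsius: (683.4 - 491.67) × 5/9 = 106.5167°C.
Final Celsius temperature: 106.5167 + 63.6000 = 170.1167°C.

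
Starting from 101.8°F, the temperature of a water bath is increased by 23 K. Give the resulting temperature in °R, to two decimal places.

Initial temperature in Celsius: (101.8 - 32) × 5/9 = 38.7778°C.
The 23 K change is an interval; Kelvin and Celsius degrees are the same size, so ΔC = +23°C.
Final Celsius temperature: 38.7778 + 23.0000 = 61.7778°C.
In Rankine: 61.7778 × 1.8 + 491.67 = 602.87°R.

602.87°R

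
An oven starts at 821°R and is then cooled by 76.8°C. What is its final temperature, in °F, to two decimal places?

223.09°F

Initial temperature in Celsius: (821 - 491.67) × 5/9 = 182.9611°C.
Final Celsius temperature: 182.9611 - 76.8000 = 106.1611°C.
In Fahrenheit: 106.1611 × 1.8 + 32 = 223.09°F.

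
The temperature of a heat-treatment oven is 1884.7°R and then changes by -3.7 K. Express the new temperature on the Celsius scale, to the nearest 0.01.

Initial temperature in Celsius: (1884.7 - 491.67) × 5/9 = 773.9056°C.
The 3.7 K change is an interval; Kelvin and Celsius degrees are the same size, so ΔC = -3.7°C.
Final Celsius temperature: 773.9056 - 3.7000 = 770.2056°C.

770.21°C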